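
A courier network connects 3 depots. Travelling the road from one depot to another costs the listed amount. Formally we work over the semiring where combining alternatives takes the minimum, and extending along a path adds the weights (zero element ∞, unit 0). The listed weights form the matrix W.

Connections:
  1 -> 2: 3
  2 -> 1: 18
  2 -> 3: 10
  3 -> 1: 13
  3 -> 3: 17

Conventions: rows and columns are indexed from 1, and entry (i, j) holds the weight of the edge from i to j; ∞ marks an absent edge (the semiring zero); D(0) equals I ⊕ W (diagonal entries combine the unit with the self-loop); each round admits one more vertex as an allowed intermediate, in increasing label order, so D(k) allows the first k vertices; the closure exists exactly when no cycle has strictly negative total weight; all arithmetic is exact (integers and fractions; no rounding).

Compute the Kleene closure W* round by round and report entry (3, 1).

D(0):
  [0, 3, ∞]
  [18, 0, 10]
  [13, ∞, 0]
D(1):
  [0, 3, ∞]
  [18, 0, 10]
  [13, 16, 0]
D(2):
  [0, 3, 13]
  [18, 0, 10]
  [13, 16, 0]
D(3):
  [0, 3, 13]
  [18, 0, 10]
  [13, 16, 0]
Answer: W*[3][1] = 13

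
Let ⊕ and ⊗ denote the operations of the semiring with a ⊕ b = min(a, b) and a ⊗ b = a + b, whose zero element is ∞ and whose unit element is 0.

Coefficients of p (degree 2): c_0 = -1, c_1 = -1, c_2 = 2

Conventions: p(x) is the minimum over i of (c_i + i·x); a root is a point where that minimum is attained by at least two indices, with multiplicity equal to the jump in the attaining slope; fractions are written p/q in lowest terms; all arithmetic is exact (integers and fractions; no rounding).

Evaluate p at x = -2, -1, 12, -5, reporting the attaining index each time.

p(-2) = min(-1+0·(-2)=-1, -1+1·(-2)=-3, 2+2·(-2)=-2) = -3 (attained by i=1)
p(-1) = min(-1+0·(-1)=-1, -1+1·(-1)=-2, 2+2·(-1)=0) = -2 (attained by i=1)
p(12) = min(-1+0·12=-1, -1+1·12=11, 2+2·12=26) = -1 (attained by i=0)
p(-5) = min(-1+0·(-5)=-1, -1+1·(-5)=-6, 2+2·(-5)=-8) = -8 (attained by i=2)
Answer: p(-2) = -3; p(-1) = -2; p(12) = -1; p(-5) = -8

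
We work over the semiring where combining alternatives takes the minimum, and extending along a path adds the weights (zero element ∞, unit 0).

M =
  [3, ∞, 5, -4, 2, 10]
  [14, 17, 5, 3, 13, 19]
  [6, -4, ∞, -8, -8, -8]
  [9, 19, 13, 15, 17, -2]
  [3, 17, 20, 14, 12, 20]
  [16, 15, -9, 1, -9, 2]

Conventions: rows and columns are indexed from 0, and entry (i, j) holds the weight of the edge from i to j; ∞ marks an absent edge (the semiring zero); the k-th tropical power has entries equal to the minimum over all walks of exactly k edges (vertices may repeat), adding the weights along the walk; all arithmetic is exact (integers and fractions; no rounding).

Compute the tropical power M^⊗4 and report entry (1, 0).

M^⊗2:
  [5, 1, 1, -3, -3, -6]
  [11, 1, 10, -3, -3, -3]
  [-5, 7, -17, -7, -17, -10]
  [12, 9, -11, -1, -11, 0]
  [6, 16, 8, -1, 5, 12]
  [-6, -13, -7, -17, -17, -17]
M^⊗3:
  [0, -3, -15, -7, -15, -7]
  [0, 6, -12, -2, -12, -5]
  [-14, -21, -19, -25, -25, -25]
  [-8, -15, -9, -19, -19, -19]
  [8, 4, 3, 0, 0, -3]
  [-14, -11, -26, -16, -26, -19]
M^⊗4:
  [-12, -19, -16, -23, -23, -23]
  [-9, -16, -14, -20, -20, -20]
  [-22, -23, -34, -27, -34, -27]
  [-16, -13, -28, -18, -28, -21]
  [3, -1, -12, -5, -12, -5]
  [-23, -30, -28, -34, -34, -34]
Key observation: the optimum is the walk 1->2->5->4->0, with weight 5 + (-8) + (-9) + 3 = -9.
Optimal value attained by: walk 1->2->5->4->0.
Answer: (M^⊗4)[1][0] = -9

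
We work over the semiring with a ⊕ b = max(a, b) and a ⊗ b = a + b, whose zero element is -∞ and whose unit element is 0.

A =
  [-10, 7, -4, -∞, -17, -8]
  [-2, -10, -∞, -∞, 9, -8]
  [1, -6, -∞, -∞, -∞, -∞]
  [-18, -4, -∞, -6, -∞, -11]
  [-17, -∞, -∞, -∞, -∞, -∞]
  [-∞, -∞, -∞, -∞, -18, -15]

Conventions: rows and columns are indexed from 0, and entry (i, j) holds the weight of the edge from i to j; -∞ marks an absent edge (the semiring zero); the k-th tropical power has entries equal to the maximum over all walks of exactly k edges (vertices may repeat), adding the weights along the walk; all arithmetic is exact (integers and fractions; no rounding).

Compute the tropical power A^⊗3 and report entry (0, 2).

A^⊗2:
  [5, -3, -14, -∞, 16, -1]
  [-8, 5, -6, -∞, -1, -10]
  [-8, 8, -3, -∞, 3, -7]
  [-6, -10, -22, -12, 5, -12]
  [-27, -10, -21, -∞, -34, -25]
  [-35, -∞, -∞, -∞, -33, -30]
A^⊗3:
  [-1, 12, 1, -∞, 6, -3]
  [3, -1, -12, -∞, 14, -3]
  [6, -1, -12, -∞, 17, 0]
  [-12, 1, -10, -18, -1, -14]
  [-12, -20, -31, -∞, -1, -18]
  [-45, -28, -39, -∞, -48, -43]
Key observation: the optimum is the walk 0->1->0->2, with weight 7 + (-2) + (-4) = 1.
Optimal value attained by: walk 0->1->0->2.
Answer: (A^⊗3)[0][2] = 1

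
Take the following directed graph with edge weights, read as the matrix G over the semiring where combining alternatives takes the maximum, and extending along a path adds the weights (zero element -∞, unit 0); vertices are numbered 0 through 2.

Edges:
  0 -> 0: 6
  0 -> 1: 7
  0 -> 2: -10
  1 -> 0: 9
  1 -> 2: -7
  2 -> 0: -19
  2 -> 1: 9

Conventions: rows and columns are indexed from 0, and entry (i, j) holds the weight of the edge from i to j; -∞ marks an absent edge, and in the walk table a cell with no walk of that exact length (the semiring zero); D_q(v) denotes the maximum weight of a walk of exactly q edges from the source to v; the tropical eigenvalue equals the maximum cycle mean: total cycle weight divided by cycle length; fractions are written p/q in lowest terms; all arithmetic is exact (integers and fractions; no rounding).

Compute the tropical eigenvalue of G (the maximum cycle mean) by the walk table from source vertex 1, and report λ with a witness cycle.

q=0: [-∞, 0, -∞]
q=1: [9, -∞, -7]
q=2: [15, 16, -1]
q=3: [25, 22, 9]
Optimal cycle mean attained by: cycle 0->1->0, total 7 + 9, length 2.
Answer: λ = 8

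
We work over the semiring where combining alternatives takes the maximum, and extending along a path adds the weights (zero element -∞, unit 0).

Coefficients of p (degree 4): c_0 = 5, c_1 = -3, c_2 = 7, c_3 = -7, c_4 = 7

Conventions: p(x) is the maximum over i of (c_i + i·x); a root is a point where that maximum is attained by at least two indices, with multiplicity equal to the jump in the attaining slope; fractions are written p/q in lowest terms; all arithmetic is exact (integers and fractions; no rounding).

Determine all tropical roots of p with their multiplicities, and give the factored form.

hull edge (i=0, c=5) to (i=2, c=7): slope 1, span 2
hull edge (i=2, c=7) to (i=4, c=7): slope 0, span 2
Factored form: p(x) = 7 ⊗ (x ⊕ (-1)) ⊗ (x ⊕ (-1)) ⊗ (x ⊕ 0) ⊗ (x ⊕ 0)
Answer: roots = -1 (mult 2), 0 (mult 2)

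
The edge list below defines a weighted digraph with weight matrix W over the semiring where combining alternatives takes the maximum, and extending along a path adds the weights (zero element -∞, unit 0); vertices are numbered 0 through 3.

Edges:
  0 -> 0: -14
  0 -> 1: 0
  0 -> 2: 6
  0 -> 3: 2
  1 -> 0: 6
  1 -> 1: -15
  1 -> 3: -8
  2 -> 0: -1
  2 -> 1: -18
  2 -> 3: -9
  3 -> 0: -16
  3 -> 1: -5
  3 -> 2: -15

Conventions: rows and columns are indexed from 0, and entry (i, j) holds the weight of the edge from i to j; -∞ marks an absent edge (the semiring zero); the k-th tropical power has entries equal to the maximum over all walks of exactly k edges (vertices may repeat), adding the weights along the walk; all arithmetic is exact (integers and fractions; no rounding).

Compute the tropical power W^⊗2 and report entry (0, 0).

W^⊗2:
  [6, -3, -8, -3]
  [-8, 6, 12, 8]
  [-12, -1, 5, 1]
  [1, -16, -10, -13]
Key observation: the optimum is the walk 0->1->0, with weight 0 + 6 = 6.
Optimal value attained by: walk 0->1->0.
Answer: (W^⊗2)[0][0] = 6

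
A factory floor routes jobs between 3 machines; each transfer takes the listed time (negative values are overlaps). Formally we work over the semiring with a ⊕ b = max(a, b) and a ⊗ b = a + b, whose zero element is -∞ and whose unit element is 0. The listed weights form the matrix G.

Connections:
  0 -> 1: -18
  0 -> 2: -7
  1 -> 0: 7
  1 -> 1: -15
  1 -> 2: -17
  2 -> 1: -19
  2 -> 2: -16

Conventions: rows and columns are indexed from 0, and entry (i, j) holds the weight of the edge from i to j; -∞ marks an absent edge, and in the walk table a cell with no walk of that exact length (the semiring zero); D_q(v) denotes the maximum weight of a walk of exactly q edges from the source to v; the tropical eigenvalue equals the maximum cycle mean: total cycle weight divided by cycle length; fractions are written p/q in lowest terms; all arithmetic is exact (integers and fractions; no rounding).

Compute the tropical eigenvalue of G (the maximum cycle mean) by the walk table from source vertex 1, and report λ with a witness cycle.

q=0: [-∞, 0, -∞]
q=1: [7, -15, -17]
q=2: [-8, -11, 0]
q=3: [-4, -19, -15]
Optimal cycle mean attained by: cycle 0->1->0, total (-18) + 7, length 2.
Answer: λ = -11/2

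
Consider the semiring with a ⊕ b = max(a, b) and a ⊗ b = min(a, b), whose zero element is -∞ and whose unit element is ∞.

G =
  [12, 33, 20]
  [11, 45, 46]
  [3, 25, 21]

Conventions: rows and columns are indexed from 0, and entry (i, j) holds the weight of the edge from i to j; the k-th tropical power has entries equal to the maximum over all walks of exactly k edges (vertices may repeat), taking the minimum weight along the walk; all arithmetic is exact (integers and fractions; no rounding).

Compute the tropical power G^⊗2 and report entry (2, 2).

G^⊗2:
  [12, 33, 33]
  [11, 45, 45]
  [11, 25, 25]
Key observation: the optimum is the walk 2->1->2, with weight 25 min 46 = 25.
Optimal value attained by: walk 2->1->2.
Answer: (G^⊗2)[2][2] = 25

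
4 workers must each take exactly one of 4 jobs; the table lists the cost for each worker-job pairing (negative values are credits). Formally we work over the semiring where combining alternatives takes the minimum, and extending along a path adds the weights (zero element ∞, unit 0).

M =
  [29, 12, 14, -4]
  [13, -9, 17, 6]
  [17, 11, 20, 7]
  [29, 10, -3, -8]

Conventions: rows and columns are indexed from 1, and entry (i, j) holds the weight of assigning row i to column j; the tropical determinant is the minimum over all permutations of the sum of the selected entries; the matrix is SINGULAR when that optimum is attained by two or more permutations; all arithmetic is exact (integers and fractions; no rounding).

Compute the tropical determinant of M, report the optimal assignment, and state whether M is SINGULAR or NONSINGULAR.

σ = (1, 2, 3, 4): 29 + (-9) + 20 + (-8) = 32
σ = (1, 2, 4, 3): 29 + (-9) + 7 + (-3) = 24
σ = (1, 3, 2, 4): 29 + 17 + 11 + (-8) = 49
σ = (1, 3, 4, 2): 29 + 17 + 7 + 10 = 63
σ = (1, 4, 2, 3): 29 + 6 + 11 + (-3) = 43
σ = (1, 4, 3, 2): 29 + 6 + 20 + 10 = 65
σ = (2, 1, 3, 4): 12 + 13 + 20 + (-8) = 37
σ = (2, 1, 4, 3): 12 + 13 + 7 + (-3) = 29
σ = (2, 3, 1, 4): 12 + 17 + 17 + (-8) = 38
σ = (2, 3, 4, 1): 12 + 17 + 7 + 29 = 65
σ = (2, 4, 1, 3): 12 + 6 + 17 + (-3) = 32
σ = (2, 4, 3, 1): 12 + 6 + 20 + 29 = 67
σ = (3, 1, 2, 4): 14 + 13 + 11 + (-8) = 30
σ = (3, 1, 4, 2): 14 + 13 + 7 + 10 = 44
σ = (3, 2, 1, 4): 14 + (-9) + 17 + (-8) = 14
σ = (3, 2, 4, 1): 14 + (-9) + 7 + 29 = 41
σ = (3, 4, 1, 2): 14 + 6 + 17 + 10 = 47
σ = (3, 4, 2, 1): 14 + 6 + 11 + 29 = 60
σ = (4, 1, 2, 3): (-4) + 13 + 11 + (-3) = 17
σ = (4, 1, 3, 2): (-4) + 13 + 20 + 10 = 39
σ = (4, 2, 1, 3): (-4) + (-9) + 17 + (-3) = 1
σ = (4, 2, 3, 1): (-4) + (-9) + 20 + 29 = 36
σ = (4, 3, 1, 2): (-4) + 17 + 17 + 10 = 40
σ = (4, 3, 2, 1): (-4) + 17 + 11 + 29 = 53
Optimal value attained by: σ = (4, 2, 1, 3).
Answer: det⊕(M) = 1; verdict: NONSINGULAR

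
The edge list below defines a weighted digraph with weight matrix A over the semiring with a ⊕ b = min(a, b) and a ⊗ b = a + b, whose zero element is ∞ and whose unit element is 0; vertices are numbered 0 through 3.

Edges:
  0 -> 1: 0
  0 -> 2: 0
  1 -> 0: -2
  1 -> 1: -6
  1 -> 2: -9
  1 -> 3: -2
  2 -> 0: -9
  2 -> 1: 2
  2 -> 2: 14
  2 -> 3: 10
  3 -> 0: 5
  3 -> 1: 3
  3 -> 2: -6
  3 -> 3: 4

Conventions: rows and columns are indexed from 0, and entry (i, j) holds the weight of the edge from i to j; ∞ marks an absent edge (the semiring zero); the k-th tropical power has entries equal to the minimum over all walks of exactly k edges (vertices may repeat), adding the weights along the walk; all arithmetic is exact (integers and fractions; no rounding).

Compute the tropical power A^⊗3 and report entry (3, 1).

A^⊗2:
  [-9, -6, -9, -2]
  [-18, -12, -15, -8]
  [0, -9, -9, 0]
  [-15, -4, -6, 1]
A^⊗3:
  [-18, -12, -15, -8]
  [-24, -18, -21, -14]
  [-18, -15, -18, -11]
  [-15, -15, -15, -6]
Key observation: the optimum is the walk 3->2->0->1, with weight (-6) + (-9) + 0 = -15.
Optimal value attained by: walk 3->2->0->1.
Answer: (A^⊗3)[3][1] = -15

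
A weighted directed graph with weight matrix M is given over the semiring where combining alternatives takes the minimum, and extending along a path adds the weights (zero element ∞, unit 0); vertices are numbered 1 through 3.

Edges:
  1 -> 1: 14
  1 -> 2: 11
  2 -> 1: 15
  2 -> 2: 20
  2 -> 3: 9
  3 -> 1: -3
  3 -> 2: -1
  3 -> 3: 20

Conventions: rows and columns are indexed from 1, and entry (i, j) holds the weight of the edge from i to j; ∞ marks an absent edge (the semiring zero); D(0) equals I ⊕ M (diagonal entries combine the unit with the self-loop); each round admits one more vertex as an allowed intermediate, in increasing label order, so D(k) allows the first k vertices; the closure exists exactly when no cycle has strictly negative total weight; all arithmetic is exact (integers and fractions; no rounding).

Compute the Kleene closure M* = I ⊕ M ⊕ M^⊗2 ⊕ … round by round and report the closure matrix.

D(0):
  [0, 11, ∞]
  [15, 0, 9]
  [-3, -1, 0]
D(1):
  [0, 11, ∞]
  [15, 0, 9]
  [-3, -1, 0]
D(2):
  [0, 11, 20]
  [15, 0, 9]
  [-3, -1, 0]
D(3):
  [0, 11, 20]
  [6, 0, 9]
  [-3, -1, 0]
Answer: M* = [[0, 11, 20], [6, 0, 9], [-3, -1, 0]]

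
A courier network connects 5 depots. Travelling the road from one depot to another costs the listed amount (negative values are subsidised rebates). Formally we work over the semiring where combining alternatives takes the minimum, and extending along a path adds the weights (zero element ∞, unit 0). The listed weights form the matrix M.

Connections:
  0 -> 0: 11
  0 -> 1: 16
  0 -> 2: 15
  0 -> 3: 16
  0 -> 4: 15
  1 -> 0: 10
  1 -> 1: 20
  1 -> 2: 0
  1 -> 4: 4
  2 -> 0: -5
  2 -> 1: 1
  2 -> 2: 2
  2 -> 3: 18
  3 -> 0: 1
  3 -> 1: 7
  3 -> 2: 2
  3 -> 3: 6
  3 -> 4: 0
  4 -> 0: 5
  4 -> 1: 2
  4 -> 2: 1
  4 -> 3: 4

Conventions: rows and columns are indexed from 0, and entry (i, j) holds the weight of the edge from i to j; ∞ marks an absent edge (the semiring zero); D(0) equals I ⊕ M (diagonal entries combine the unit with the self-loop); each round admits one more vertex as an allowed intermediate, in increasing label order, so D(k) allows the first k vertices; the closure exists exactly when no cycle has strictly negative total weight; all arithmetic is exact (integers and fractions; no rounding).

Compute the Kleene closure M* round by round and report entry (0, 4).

D(0):
  [0, 16, 15, 16, 15]
  [10, 0, 0, ∞, 4]
  [-5, 1, 0, 18, ∞]
  [1, 7, 2, 0, 0]
  [5, 2, 1, 4, 0]
D(1):
  [0, 16, 15, 16, 15]
  [10, 0, 0, 26, 4]
  [-5, 1, 0, 11, 10]
  [1, 7, 2, 0, 0]
  [5, 2, 1, 4, 0]
D(2):
  [0, 16, 15, 16, 15]
  [10, 0, 0, 26, 4]
  [-5, 1, 0, 11, 5]
  [1, 7, 2, 0, 0]
  [5, 2, 1, 4, 0]
D(3):
  [0, 16, 15, 16, 15]
  [-5, 0, 0, 11, 4]
  [-5, 1, 0, 11, 5]
  [-3, 3, 2, 0, 0]
  [-4, 2, 1, 4, 0]
D(4):
  [0, 16, 15, 16, 15]
  [-5, 0, 0, 11, 4]
  [-5, 1, 0, 11, 5]
  [-3, 3, 2, 0, 0]
  [-4, 2, 1, 4, 0]
D(5):
  [0, 16, 15, 16, 15]
  [-5, 0, 0, 8, 4]
  [-5, 1, 0, 9, 5]
  [-4, 2, 1, 0, 0]
  [-4, 2, 1, 4, 0]
Answer: M*[0][4] = 15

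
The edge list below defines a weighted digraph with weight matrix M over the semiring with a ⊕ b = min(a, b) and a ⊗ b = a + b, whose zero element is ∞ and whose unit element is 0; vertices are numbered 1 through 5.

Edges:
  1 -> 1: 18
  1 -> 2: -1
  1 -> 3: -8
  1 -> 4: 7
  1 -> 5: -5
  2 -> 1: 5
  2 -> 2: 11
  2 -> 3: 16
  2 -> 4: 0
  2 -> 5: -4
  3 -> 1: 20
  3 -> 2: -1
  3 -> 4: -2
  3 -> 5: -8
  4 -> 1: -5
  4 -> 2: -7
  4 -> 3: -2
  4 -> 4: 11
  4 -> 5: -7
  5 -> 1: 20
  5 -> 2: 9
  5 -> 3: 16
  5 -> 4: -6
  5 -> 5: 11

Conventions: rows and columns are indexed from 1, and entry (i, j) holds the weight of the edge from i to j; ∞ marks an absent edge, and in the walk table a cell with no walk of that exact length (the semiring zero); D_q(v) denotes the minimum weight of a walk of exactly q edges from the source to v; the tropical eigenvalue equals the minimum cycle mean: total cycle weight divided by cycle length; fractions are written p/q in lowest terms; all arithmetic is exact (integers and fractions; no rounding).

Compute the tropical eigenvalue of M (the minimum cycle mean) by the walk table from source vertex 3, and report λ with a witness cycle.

q=0: [∞, ∞, 0, ∞, ∞]
q=1: [20, -1, ∞, -2, -8]
q=2: [-7, -9, -4, -14, -9]
q=3: [-19, -21, -16, -15, -21]
q=4: [-20, -22, -27, -27, -25]
q=5: [-32, -34, -29, -31, -35]
Optimal cycle mean attained by: cycle 1->3->5->4->1, total (-8) + (-8) + (-6) + (-5), length 4.
Answer: λ = -27/4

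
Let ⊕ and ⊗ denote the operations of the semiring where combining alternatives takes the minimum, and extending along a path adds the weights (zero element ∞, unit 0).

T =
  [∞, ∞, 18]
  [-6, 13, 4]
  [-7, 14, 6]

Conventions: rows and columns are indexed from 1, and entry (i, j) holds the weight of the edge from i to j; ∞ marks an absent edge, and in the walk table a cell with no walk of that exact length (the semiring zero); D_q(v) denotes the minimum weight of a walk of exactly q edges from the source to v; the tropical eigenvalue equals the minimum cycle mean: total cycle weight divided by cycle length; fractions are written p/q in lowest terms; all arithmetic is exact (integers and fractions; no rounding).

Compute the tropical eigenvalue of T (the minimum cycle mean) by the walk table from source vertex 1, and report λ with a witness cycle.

q=0: [0, ∞, ∞]
q=1: [∞, ∞, 18]
q=2: [11, 32, 24]
q=3: [17, 38, 29]
Optimal cycle mean attained by: cycle 1->3->1, total 18 + (-7), length 2.
Answer: λ = 11/2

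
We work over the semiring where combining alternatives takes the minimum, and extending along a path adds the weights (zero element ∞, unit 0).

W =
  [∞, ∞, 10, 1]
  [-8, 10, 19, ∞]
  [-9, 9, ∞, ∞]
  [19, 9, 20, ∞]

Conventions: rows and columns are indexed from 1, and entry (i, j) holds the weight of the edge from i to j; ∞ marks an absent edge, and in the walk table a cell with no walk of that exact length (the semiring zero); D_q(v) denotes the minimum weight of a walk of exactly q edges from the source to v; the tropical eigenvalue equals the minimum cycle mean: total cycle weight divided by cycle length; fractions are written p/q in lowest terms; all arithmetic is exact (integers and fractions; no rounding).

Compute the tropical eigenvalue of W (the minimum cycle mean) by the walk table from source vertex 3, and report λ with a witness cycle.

q=0: [∞, ∞, 0, ∞]
q=1: [-9, 9, ∞, ∞]
q=2: [1, 19, 1, -8]
q=3: [-8, 1, 11, 2]
q=4: [-7, 11, 2, -7]
Optimal cycle mean attained by: cycle 1->3->1, total 10 + (-9), length 2.
Answer: λ = 1/2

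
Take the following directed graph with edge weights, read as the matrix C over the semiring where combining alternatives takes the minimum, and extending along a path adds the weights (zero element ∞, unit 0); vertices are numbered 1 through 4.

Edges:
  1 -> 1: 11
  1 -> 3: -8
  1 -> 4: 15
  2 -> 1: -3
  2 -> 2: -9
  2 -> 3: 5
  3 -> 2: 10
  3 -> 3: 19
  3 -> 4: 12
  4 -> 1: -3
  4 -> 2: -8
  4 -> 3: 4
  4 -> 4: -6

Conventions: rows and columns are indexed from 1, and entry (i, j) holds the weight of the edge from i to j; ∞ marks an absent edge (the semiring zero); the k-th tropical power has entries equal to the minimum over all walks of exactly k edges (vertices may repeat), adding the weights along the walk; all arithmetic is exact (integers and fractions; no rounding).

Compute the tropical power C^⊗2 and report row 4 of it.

C^⊗2:
  [12, 2, 3, 4]
  [-12, -18, -11, 12]
  [7, 1, 15, 6]
  [-11, -17, -11, -12]
Answer: row 4 of C^⊗2 = [-11, -17, -11, -12]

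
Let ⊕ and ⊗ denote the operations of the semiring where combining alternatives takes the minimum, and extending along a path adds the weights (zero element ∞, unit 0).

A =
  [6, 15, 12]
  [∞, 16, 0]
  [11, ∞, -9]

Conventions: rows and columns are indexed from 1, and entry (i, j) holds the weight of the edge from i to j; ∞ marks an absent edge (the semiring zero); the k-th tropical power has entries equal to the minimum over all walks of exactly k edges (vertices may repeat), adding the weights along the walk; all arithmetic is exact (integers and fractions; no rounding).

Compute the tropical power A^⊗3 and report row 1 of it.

A^⊗2:
  [12, 21, 3]
  [11, 32, -9]
  [2, 26, -18]
A^⊗3:
  [14, 27, -6]
  [2, 26, -18]
  [-7, 17, -27]
Answer: row 1 of A^⊗3 = [14, 27, -6]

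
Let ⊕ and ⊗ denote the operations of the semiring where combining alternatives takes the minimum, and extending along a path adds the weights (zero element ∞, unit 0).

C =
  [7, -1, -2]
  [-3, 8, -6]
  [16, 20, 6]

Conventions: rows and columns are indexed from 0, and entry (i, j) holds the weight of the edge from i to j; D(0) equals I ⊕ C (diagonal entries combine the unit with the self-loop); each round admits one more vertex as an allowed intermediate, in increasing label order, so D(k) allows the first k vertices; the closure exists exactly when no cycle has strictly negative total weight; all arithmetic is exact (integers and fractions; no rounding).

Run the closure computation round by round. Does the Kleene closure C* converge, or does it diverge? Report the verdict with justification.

D(0):
  [0, -1, -2]
  [-3, 0, -6]
  [16, 20, 0]
Detection: at round 1, diagonal entry (1, 1) turns strictly negative.
Key observation: the cycle 1->0->1 has total weight (-3) + (-1), which is strictly negative.
Answer: DIVERGES — negative cycle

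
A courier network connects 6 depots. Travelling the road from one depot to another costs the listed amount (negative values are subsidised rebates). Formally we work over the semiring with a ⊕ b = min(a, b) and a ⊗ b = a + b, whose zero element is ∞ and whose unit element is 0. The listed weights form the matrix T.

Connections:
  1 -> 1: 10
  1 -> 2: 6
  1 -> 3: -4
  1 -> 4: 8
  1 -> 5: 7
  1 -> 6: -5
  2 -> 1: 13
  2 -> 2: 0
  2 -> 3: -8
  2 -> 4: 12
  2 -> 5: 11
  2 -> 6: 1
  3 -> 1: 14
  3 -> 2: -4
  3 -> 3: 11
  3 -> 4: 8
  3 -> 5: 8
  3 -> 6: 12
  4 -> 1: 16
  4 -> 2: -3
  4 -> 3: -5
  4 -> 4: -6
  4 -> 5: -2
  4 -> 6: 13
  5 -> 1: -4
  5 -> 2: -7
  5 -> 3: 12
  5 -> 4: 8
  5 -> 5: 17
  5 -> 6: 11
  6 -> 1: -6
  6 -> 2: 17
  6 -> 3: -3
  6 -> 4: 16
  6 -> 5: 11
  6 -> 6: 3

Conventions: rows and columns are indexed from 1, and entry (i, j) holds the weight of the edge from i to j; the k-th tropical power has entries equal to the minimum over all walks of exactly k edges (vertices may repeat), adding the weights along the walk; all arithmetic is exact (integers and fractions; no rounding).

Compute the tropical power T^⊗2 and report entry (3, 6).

T^⊗2:
  [-11, -8, -8, 2, 4, -2]
  [-5, -12, -8, 0, 0, 1]
  [4, -4, -12, 2, 6, -3]
  [-6, -9, -11, -12, -8, -2]
  [5, -7, -15, 2, 3, -9]
  [-3, -7, -10, 2, 1, -11]
Key observation: the optimum is the walk 3->2->6, with weight (-4) + 1 = -3.
Optimal value attained by: walk 3->2->6.
Answer: (T^⊗2)[3][6] = -3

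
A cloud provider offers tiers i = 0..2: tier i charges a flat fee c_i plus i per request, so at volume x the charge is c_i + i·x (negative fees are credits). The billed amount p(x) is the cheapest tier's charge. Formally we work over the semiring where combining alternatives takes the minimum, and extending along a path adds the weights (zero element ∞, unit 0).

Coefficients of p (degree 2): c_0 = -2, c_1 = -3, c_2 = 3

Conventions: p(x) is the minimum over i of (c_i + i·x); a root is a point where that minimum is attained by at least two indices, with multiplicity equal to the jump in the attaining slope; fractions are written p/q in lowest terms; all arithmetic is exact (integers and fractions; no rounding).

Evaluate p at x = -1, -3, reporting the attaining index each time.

p(-1) = min(-2+0·(-1)=-2, -3+1·(-1)=-4, 3+2·(-1)=1) = -4 (attained by i=1)
p(-3) = min(-2+0·(-3)=-2, -3+1·(-3)=-6, 3+2·(-3)=-3) = -6 (attained by i=1)
Answer: p(-1) = -4; p(-3) = -6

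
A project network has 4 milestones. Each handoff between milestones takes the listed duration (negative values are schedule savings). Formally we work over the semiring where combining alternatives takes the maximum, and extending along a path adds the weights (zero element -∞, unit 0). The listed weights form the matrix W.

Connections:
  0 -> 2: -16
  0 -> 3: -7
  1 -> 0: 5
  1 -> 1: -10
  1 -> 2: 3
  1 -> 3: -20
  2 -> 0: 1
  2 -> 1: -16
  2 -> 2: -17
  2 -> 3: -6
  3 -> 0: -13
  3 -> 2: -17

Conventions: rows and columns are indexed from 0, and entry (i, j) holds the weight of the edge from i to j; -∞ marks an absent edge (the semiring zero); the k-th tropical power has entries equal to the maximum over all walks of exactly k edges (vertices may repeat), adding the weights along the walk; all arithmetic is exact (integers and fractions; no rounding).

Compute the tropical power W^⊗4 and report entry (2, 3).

W^⊗2:
  [-15, -32, -24, -22]
  [4, -13, -7, -2]
  [-11, -26, -13, -6]
  [-16, -33, -29, -20]
W^⊗3:
  [-23, -40, -29, -22]
  [-6, -23, -10, -3]
  [-12, -29, -23, -18]
  [-28, -43, -30, -23]
W^⊗4:
  [-28, -45, -37, -30]
  [-9, -26, -20, -13]
  [-22, -39, -26, -19]
  [-29, -46, -40, -35]
Key observation: the optimum is the walk 2->1->2->0->3, with weight (-16) + 3 + 1 + (-7) = -19.
Optimal value attained by: walk 2->1->2->0->3.
Answer: (W^⊗4)[2][3] = -19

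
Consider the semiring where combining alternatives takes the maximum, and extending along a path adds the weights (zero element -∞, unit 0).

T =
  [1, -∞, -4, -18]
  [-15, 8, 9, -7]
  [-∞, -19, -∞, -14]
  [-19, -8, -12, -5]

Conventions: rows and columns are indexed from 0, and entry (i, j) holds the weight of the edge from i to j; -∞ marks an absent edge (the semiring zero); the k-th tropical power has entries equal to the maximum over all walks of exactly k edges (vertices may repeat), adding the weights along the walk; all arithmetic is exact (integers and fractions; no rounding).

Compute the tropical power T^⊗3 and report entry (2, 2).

T^⊗2:
  [2, -23, -3, -17]
  [-7, 16, 17, 1]
  [-33, -11, -10, -19]
  [-18, 0, 1, -10]
T^⊗3:
  [3, -15, -2, -16]
  [1, 24, 25, 9]
  [-26, -3, -2, -18]
  [-15, 8, 9, -7]
Key observation: the optimum is the walk 2->1->1->2, with weight (-19) + 8 + 9 = -2.
Optimal value attained by: walk 2->1->1->2.
Answer: (T^⊗3)[2][2] = -2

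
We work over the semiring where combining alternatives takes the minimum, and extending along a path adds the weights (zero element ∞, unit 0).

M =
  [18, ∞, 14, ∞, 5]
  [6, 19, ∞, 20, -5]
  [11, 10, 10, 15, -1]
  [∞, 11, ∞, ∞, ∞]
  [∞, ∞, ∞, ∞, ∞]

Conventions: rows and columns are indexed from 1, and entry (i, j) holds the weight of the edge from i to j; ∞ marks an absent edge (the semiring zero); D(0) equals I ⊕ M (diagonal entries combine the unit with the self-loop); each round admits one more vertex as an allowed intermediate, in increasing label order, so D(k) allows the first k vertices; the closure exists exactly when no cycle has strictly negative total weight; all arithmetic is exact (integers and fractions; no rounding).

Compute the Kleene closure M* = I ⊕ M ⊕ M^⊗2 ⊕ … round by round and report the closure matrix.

D(0):
  [0, ∞, 14, ∞, 5]
  [6, 0, ∞, 20, -5]
  [11, 10, 0, 15, -1]
  [∞, 11, ∞, 0, ∞]
  [∞, ∞, ∞, ∞, 0]
D(1):
  [0, ∞, 14, ∞, 5]
  [6, 0, 20, 20, -5]
  [11, 10, 0, 15, -1]
  [∞, 11, ∞, 0, ∞]
  [∞, ∞, ∞, ∞, 0]
D(2):
  [0, ∞, 14, ∞, 5]
  [6, 0, 20, 20, -5]
  [11, 10, 0, 15, -1]
  [17, 11, 31, 0, 6]
  [∞, ∞, ∞, ∞, 0]
D(3):
  [0, 24, 14, 29, 5]
  [6, 0, 20, 20, -5]
  [11, 10, 0, 15, -1]
  [17, 11, 31, 0, 6]
  [∞, ∞, ∞, ∞, 0]
D(4):
  [0, 24, 14, 29, 5]
  [6, 0, 20, 20, -5]
  [11, 10, 0, 15, -1]
  [17, 11, 31, 0, 6]
  [∞, ∞, ∞, ∞, 0]
D(5):
  [0, 24, 14, 29, 5]
  [6, 0, 20, 20, -5]
  [11, 10, 0, 15, -1]
  [17, 11, 31, 0, 6]
  [∞, ∞, ∞, ∞, 0]
Answer: M* = [[0, 24, 14, 29, 5], [6, 0, 20, 20, -5], [11, 10, 0, 15, -1], [17, 11, 31, 0, 6], [∞, ∞, ∞, ∞, 0]]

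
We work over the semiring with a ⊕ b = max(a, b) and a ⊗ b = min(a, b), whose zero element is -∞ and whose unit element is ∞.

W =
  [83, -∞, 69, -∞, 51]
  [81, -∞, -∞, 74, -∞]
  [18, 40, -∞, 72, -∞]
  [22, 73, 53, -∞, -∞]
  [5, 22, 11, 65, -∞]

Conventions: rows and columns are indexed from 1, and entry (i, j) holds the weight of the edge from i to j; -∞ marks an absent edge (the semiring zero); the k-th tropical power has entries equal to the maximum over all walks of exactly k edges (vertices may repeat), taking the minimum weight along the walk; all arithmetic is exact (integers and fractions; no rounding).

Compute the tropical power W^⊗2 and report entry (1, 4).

W^⊗2:
  [83, 40, 69, 69, 51]
  [81, 73, 69, -∞, 51]
  [40, 72, 53, 40, 18]
  [73, 40, 22, 73, 22]
  [22, 65, 53, 22, 5]
Key observation: the optimum is the walk 1->3->4, with weight 69 min 72 = 69.
Optimal value attained by: walk 1->3->4.
Answer: (W^⊗2)[1][4] = 69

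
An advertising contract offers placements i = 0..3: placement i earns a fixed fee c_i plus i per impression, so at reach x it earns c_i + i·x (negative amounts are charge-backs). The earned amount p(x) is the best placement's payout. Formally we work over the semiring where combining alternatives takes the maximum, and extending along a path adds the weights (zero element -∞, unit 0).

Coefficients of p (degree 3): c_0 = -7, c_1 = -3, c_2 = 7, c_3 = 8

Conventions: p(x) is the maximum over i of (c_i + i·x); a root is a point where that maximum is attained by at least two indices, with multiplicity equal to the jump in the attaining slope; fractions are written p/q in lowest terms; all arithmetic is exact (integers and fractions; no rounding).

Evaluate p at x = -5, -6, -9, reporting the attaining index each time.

p(-5) = max(-7+0·(-5)=-7, -3+1·(-5)=-8, 7+2·(-5)=-3, 8+3·(-5)=-7) = -3 (attained by i=2)
p(-6) = max(-7+0·(-6)=-7, -3+1·(-6)=-9, 7+2·(-6)=-5, 8+3·(-6)=-10) = -5 (attained by i=2)
p(-9) = max(-7+0·(-9)=-7, -3+1·(-9)=-12, 7+2·(-9)=-11, 8+3·(-9)=-19) = -7 (attained by i=0)
Answer: p(-5) = -3; p(-6) = -5; p(-9) = -7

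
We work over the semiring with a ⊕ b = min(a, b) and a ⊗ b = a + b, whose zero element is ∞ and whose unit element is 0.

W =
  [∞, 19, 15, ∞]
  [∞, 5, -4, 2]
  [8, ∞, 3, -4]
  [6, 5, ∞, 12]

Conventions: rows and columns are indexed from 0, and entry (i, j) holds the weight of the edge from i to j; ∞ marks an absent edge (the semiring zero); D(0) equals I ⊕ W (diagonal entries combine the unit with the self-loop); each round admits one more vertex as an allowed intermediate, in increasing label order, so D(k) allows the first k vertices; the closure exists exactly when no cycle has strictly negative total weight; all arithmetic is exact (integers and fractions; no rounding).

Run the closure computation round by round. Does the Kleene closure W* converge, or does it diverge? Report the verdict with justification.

D(0):
  [0, 19, 15, ∞]
  [∞, 0, -4, 2]
  [8, ∞, 0, -4]
  [6, 5, ∞, 0]
D(1):
  [0, 19, 15, ∞]
  [∞, 0, -4, 2]
  [8, 27, 0, -4]
  [6, 5, 21, 0]
D(2):
  [0, 19, 15, 21]
  [∞, 0, -4, 2]
  [8, 27, 0, -4]
  [6, 5, 1, 0]
Detection: at round 3, diagonal entry (3, 3) turns strictly negative.
Key observation: the cycle 3->1->2->3 has total weight 5 + (-4) + (-4), which is strictly negative.
Answer: DIVERGES — negative cycle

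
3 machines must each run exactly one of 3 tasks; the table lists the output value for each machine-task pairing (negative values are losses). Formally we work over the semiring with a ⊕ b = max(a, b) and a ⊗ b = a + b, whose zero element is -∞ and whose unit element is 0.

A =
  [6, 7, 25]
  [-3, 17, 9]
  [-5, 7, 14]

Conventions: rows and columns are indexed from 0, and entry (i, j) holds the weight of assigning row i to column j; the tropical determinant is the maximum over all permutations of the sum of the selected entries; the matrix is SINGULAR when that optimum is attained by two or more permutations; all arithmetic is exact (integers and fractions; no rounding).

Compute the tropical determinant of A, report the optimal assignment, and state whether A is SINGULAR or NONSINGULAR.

σ = (0, 1, 2): 6 + 17 + 14 = 37
σ = (0, 2, 1): 6 + 9 + 7 = 22
σ = (1, 0, 2): 7 + (-3) + 14 = 18
σ = (1, 2, 0): 7 + 9 + (-5) = 11
σ = (2, 0, 1): 25 + (-3) + 7 = 29
σ = (2, 1, 0): 25 + 17 + (-5) = 37
Optimal value attained by: σ = (0, 1, 2).
Answer: det⊕(A) = 37; verdict: SINGULAR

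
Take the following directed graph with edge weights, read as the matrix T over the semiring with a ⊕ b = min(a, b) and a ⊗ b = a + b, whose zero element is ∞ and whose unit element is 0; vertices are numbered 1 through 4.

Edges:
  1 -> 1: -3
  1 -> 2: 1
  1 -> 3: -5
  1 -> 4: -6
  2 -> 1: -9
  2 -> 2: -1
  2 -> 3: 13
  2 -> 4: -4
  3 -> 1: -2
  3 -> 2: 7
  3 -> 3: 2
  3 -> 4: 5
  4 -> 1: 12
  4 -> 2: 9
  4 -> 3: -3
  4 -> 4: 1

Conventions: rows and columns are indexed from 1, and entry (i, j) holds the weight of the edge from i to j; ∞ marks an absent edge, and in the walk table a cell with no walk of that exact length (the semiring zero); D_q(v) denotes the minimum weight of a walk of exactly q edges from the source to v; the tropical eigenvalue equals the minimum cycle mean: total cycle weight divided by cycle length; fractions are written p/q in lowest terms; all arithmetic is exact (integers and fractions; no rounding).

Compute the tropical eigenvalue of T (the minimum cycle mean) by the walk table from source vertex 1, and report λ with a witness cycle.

q=0: [0, ∞, ∞, ∞]
q=1: [-3, 1, -5, -6]
q=2: [-8, -2, -9, -9]
q=3: [-11, -7, -13, -14]
q=4: [-16, -10, -17, -17]
Optimal cycle mean attained by: cycle 1->2->1, total 1 + (-9), length 2.
Answer: λ = -4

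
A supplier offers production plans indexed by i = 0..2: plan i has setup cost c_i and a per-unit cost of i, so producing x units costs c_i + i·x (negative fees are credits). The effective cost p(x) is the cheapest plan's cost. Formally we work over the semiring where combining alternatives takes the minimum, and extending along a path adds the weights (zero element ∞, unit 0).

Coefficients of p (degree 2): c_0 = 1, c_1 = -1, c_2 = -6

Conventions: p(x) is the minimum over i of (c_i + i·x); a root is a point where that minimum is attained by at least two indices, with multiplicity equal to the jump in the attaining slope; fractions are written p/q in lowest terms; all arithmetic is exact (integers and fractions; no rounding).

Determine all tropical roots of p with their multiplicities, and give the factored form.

hull edge (i=0, c=1) to (i=2, c=-6): slope -7/2, span 2
Factored form: p(x) = -6 ⊗ (x ⊕ 7/2) ⊗ (x ⊕ 7/2)
Answer: roots = 7/2 (mult 2)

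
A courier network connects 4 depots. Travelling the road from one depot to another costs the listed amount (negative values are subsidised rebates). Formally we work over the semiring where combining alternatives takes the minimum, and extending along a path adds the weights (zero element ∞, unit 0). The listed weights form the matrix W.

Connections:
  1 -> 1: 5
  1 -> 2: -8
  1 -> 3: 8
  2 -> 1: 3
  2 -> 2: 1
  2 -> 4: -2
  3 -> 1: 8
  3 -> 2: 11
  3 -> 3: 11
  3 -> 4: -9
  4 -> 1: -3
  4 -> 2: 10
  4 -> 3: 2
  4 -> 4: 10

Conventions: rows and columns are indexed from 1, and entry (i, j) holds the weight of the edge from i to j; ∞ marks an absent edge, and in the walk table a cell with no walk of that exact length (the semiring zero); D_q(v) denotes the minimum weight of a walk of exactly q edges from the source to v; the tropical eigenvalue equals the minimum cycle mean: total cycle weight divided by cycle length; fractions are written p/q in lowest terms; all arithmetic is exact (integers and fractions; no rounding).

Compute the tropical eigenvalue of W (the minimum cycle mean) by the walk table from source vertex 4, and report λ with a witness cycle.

q=0: [∞, ∞, ∞, 0]
q=1: [-3, 10, 2, 10]
q=2: [2, -11, 5, -7]
q=3: [-10, -10, -5, -13]
q=4: [-16, -18, -11, -14]
Optimal cycle mean attained by: cycle 1->2->4->1, total (-8) + (-2) + (-3), length 3.
Answer: λ = -13/3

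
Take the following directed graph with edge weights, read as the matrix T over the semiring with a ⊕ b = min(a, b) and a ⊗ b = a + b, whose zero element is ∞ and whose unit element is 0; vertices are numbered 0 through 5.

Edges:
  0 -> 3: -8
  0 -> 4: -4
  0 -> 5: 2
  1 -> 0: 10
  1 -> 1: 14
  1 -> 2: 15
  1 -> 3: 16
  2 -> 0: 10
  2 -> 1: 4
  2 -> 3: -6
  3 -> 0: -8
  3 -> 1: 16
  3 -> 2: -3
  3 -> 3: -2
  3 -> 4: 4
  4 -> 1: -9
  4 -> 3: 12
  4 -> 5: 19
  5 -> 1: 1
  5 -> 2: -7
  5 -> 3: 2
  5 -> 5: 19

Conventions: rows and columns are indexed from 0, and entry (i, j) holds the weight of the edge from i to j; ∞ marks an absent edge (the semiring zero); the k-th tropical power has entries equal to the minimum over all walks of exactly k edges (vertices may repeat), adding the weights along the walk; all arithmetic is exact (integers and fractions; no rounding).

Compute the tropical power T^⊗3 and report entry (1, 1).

T^⊗2:
  [-16, -13, -11, -10, -4, 15]
  [8, 19, 13, 2, 6, 12]
  [-14, 10, -9, -8, -2, 12]
  [-10, -5, -5, -16, -12, -6]
  [1, 5, 6, 7, 16, 38]
  [-6, -3, -1, -13, 6, 38]
T^⊗3:
  [-18, -13, -13, -24, -20, -14]
  [-6, -3, -1, 0, 4, 10]
  [-16, -11, -11, -22, -18, -12]
  [-24, -21, -19, -18, -14, -8]
  [-1, 7, 4, -7, -3, 3]
  [-21, -3, -16, -15, -10, -4]
Key observation: the optimum is the walk 1->0->4->1, with weight 10 + (-4) + (-9) = -3.
Optimal value attained by: walk 1->0->4->1.
Answer: (T^⊗3)[1][1] = -3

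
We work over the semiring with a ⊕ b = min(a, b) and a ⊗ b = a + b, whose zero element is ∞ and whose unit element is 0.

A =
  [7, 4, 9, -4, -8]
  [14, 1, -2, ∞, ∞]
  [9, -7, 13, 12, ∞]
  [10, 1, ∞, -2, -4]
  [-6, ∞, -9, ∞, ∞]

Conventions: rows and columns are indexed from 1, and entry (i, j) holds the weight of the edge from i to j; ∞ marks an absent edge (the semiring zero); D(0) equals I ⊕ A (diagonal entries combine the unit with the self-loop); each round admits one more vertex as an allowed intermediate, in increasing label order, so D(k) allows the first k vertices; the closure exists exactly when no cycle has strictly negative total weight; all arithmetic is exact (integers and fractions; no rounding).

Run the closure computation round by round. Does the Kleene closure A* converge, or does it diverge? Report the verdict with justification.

Detection: at round 0, diagonal entry (4, 4) turns strictly negative.
Key observation: the cycle 4->4 has total weight (-2), which is strictly negative.
Answer: DIVERGES — negative cycle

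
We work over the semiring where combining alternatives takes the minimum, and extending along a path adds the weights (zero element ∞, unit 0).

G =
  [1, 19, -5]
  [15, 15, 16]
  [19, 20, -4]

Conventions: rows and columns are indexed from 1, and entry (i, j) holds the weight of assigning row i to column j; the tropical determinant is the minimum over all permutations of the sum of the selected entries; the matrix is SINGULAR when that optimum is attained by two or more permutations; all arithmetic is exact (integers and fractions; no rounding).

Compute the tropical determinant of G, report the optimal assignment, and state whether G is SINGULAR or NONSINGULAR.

σ = (1, 2, 3): 1 + 15 + (-4) = 12
σ = (1, 3, 2): 1 + 16 + 20 = 37
σ = (2, 1, 3): 19 + 15 + (-4) = 30
σ = (2, 3, 1): 19 + 16 + 19 = 54
σ = (3, 1, 2): (-5) + 15 + 20 = 30
σ = (3, 2, 1): (-5) + 15 + 19 = 29
Optimal value attained by: σ = (1, 2, 3).
Answer: det⊕(G) = 12; verdict: NONSINGULAR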